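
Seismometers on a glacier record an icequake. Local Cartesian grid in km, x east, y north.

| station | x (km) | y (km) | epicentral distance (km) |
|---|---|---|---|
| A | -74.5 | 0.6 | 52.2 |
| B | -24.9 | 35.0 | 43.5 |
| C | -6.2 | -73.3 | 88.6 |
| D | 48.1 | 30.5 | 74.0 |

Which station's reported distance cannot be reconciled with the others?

B

Solve using three stations at a time. Using A, C, D (subtract circle equations pairwise → linear system) gives (x, y) ≈ (-23.9, 13.5).
Distances from that point to each station vs reported:
  A: calculated 52.2 vs reported 52.2 → residual 0.0 km
  B: calculated 21.5 vs reported 43.5 → residual 22.0 km
  C: calculated 88.6 vs reported 88.6 → residual 0.0 km
  D: calculated 74.0 vs reported 74.0 → residual 0.0 km
A, C, D are mutually consistent (residuals ≈ 0); B is off by 22.0 km.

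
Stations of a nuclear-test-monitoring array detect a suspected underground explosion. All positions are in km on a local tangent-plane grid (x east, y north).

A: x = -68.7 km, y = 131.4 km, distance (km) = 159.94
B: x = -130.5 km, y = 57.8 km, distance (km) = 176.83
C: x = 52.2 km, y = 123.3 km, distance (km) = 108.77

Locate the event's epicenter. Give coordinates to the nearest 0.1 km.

x ≈ 41.1 km, y ≈ 15.1 km

Circle about each station: (x + 68.7)² + (y − 131.4)² = 159.94²; (x + 130.5)² + (y − 57.8)² = 176.83²; (x − 52.2)² + (y − 123.3)² = 108.77².
Subtracting pairs of circle equations eliminates x²+y² and gives linear equations (the radical axes):
-123.6 x − 147.2 y = -7302.61
241.8 x − 16.2 y = 9691.97
Solving the 2×2 system: x ≈ 41.1, y ≈ 15.1 km.
Check against A (with the unrounded x, y): √((x + 68.7)²+(y − 131.4)²) = 159.94 ≈ 159.94 km. ✓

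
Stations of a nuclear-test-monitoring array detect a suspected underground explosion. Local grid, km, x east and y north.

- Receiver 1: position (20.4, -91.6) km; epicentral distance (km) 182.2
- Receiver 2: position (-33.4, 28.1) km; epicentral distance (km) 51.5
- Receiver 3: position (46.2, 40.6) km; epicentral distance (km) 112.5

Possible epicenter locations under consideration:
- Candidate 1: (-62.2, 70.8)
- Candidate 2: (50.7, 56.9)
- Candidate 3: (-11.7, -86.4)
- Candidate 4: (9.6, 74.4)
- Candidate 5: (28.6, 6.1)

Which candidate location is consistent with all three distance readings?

For each candidate, compare |candidate − station| to the reported distance:
Candidate 1: residuals Receiver 1 0.0, Receiver 2 0.0, Receiver 3 0.0 → max 0.0 km
Candidate 2: residuals Receiver 1 30.6, Receiver 2 37.4, Receiver 3 95.6 → max 95.6 km
Candidate 3: residuals Receiver 1 149.7, Receiver 2 65.0, Receiver 3 27.1 → max 149.7 km
Candidate 4: residuals Receiver 1 15.8, Receiver 2 11.7, Receiver 3 62.7 → max 62.7 km
Candidate 5: residuals Receiver 1 84.2, Receiver 2 14.3, Receiver 3 73.8 → max 84.2 km
Only Candidate 1 has all residuals ≈ 0.

Candidate 1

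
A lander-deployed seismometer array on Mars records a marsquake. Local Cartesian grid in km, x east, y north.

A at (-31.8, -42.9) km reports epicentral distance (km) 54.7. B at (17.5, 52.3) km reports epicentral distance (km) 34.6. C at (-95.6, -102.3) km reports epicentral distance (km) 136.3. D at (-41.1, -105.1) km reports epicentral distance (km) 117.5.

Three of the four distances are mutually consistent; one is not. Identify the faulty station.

B

Solve using three stations at a time. Using A, C, D (subtract circle equations pairwise → linear system) gives (x, y) ≈ (-18.7, 10.3).
Distances from that point to each station vs reported:
  A: calculated 54.8 vs reported 54.7 → residual 0.1 km
  B: calculated 55.5 vs reported 34.6 → residual 20.9 km
  C: calculated 136.3 vs reported 136.3 → residual 0.0 km
  D: calculated 117.5 vs reported 117.5 → residual 0.0 km
A, C, D are mutually consistent (residuals ≈ 0); B is off by 20.9 km.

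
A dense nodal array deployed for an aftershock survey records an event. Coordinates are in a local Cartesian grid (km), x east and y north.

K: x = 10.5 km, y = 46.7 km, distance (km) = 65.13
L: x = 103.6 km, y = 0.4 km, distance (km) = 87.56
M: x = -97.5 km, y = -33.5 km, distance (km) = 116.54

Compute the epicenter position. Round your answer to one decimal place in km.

(18.0, -18.0)

Circle about each station: (x − 10.5)² + (y − 46.7)² = 65.13²; (x − 103.6)² + (y − 0.4)² = 87.56²; (x + 97.5)² + (y + 33.5)² = 116.54².
Subtracting the K equation from the L and M equations removes the quadratic terms:
186.2 x − 92.6 y = 5017.14
-216.0 x − 160.4 y = -1002.29
Solving the 2×2 system: x ≈ 18.0, y ≈ -18.0 km.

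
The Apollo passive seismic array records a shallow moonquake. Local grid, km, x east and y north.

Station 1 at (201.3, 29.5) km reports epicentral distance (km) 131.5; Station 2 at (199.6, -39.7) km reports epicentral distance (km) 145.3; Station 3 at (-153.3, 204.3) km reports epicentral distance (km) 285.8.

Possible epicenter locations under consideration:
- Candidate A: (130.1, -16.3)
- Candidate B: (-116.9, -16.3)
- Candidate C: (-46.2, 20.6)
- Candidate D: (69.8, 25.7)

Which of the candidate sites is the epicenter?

For each candidate, compare |candidate − station| to the reported distance:
Candidate A: residuals Station 1 46.8, Station 2 72.0, Station 3 73.3 → max 73.3 km
Candidate B: residuals Station 1 190.0, Station 2 172.1, Station 3 62.2 → max 190.0 km
Candidate C: residuals Station 1 116.2, Station 2 107.8, Station 3 73.2 → max 116.2 km
Candidate D: residuals Station 1 0.1, Station 2 0.0, Station 3 0.0 → max 0.1 km
Only Candidate D has all residuals ≈ 0.

Candidate D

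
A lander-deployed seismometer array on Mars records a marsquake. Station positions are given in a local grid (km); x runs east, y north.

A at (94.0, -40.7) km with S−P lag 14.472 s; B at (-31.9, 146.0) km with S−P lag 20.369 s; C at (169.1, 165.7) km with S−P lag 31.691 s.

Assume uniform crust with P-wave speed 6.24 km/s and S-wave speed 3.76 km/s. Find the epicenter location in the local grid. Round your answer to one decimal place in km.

(-42.8, -46.4)

Distance from S−P lag: d = Δt · v_P v_S / (v_P − v_S) = Δt · (6.24·3.76)/(6.24−3.76) ≈ 9.4606·Δt.
So d_A = 136.91, d_B = 192.70, d_C = 299.82 km.
Circle about each station: (x − 94.0)² + (y + 40.7)² = 136.91²; (x + 31.9)² + (y − 146.0)² = 192.70²; (x − 169.1)² + (y − 165.7)² = 299.82².
Subtracting the A equation from the B and C equations removes the quadratic terms:
-251.8 x + 373.4 y = -6547.82
150.2 x + 412.8 y = -25588.87
Solving the 2×2 system: x ≈ -42.8, y ≈ -46.4 km.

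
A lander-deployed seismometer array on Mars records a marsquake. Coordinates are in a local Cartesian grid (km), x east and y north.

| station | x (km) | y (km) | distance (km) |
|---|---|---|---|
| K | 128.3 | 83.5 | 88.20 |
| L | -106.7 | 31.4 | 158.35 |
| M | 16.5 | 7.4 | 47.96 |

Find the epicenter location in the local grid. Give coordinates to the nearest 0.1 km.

(51.4, 40.3)

Circle about each station: (x − 128.3)² + (y − 83.5)² = 88.20²; (x + 106.7)² + (y − 31.4)² = 158.35²; (x − 16.5)² + (y − 7.4)² = 47.96².
Subtracting the K equation from the L and M equations removes the quadratic terms:
-470.0 x − 104.2 y = -28357.77
-223.6 x − 152.2 y = -17627.05
Solving the 2×2 system: x ≈ 51.4, y ≈ 40.3 km.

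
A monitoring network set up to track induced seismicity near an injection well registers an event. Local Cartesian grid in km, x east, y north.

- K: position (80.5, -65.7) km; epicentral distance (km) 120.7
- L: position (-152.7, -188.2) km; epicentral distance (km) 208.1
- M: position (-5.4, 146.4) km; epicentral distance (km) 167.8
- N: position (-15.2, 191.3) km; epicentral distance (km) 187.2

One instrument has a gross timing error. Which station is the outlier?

N

Solve using three stations at a time. Using K, L, M (subtract circle equations pairwise → linear system) gives (x, y) ≈ (-31.0, -19.4).
Distances from that point to each station vs reported:
  K: calculated 120.7 vs reported 120.7 → residual 0.0 km
  L: calculated 208.1 vs reported 208.1 → residual 0.0 km
  M: calculated 167.8 vs reported 167.8 → residual 0.0 km
  N: calculated 211.3 vs reported 187.2 → residual 24.1 km
K, L, M are mutually consistent (residuals ≈ 0); N is off by 24.1 km.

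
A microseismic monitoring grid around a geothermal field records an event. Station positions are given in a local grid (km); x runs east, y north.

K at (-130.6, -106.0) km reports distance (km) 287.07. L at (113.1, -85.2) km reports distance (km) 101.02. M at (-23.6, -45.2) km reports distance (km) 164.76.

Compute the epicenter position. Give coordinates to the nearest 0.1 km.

Circle about each station: (x + 130.6)² + (y + 106.0)² = 287.07²; (x − 113.1)² + (y + 85.2)² = 101.02²; (x + 23.6)² + (y + 45.2)² = 164.76².
Subtracting pairs of circle equations eliminates x²+y² and gives linear equations (the radical axes):
487.4 x + 41.6 y = 63962.43
214.0 x + 121.6 y = 29570.97
Solving the 2×2 system: x ≈ 130.0, y ≈ 14.4 km.
Check against K (with the unrounded x, y): √((x + 130.6)²+(y + 106.0)²) = 287.07 ≈ 287.07 km. ✓

x ≈ 130.0 km, y ≈ 14.4 km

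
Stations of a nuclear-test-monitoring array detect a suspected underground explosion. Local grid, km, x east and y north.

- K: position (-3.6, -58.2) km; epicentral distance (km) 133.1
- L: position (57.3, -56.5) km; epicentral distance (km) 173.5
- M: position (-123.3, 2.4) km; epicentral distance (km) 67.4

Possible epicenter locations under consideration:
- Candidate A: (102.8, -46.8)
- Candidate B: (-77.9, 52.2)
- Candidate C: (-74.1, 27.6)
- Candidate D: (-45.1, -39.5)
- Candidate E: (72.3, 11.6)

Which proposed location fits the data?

Candidate B

For each candidate, compare |candidate − station| to the reported distance:
Candidate A: residuals K 26.1, L 127.0, M 164.0 → max 164.0 km
Candidate B: residuals K 0.0, L 0.0, M 0.0 → max 0.0 km
Candidate C: residuals K 22.1, L 17.5, M 12.1 → max 22.1 km
Candidate D: residuals K 87.6, L 69.7, M 21.3 → max 87.6 km
Candidate E: residuals K 30.0, L 103.8, M 128.4 → max 128.4 km
Only Candidate B has all residuals ≈ 0.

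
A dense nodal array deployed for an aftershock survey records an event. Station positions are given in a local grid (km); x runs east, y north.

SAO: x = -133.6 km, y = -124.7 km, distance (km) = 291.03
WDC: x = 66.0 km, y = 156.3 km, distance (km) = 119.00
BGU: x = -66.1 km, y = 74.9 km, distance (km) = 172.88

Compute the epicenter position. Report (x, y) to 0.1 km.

103.9 km east, 43.5 km north

Circle about each station: (x + 133.6)² + (y + 124.7)² = 291.03²; (x − 66.0)² + (y − 156.3)² = 119.00²; (x + 66.1)² + (y − 74.9)² = 172.88².
Subtracting pairs of circle equations eliminates x²+y² and gives linear equations (the radical axes):
399.2 x + 562.0 y = 65924.10
135.0 x + 399.2 y = 31391.14
Solving the 2×2 system: x ≈ 103.9, y ≈ 43.5 km.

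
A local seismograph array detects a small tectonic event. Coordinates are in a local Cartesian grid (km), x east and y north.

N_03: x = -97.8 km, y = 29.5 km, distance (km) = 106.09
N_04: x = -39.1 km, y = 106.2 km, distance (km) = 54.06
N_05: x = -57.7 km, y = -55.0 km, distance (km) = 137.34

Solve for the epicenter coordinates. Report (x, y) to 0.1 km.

0.5 km east, 69.4 km north

Circle about each station: (x + 97.8)² + (y − 29.5)² = 106.09²; (x + 39.1)² + (y − 106.2)² = 54.06²; (x + 57.7)² + (y + 55.0)² = 137.34².
Subtracting the N_03 equation from the N_04 and N_05 equations removes the quadratic terms:
117.4 x + 153.4 y = 10704.76
80.2 x − 169.0 y = -11687.99
Solving the 2×2 system: x ≈ 0.5, y ≈ 69.4 km.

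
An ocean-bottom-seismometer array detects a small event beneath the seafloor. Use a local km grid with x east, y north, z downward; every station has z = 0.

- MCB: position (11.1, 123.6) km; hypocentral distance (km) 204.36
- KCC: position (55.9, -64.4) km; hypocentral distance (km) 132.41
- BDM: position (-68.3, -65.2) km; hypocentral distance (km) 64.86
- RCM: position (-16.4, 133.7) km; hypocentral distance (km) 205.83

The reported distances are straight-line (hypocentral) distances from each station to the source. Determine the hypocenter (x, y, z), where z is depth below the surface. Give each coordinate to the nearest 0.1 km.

Each station gives a sphere (x−x_i)² + (y−y_i)² + z² = d_i² (stations at z=0).
Subtracting the MCB sphere from KCC and BDM: z² cancels, leaving linear equations in x and y:
89.6 x − 376.0 y = 16102.60
-158.8 x − 377.6 y = 31071.95
Solving: x ≈ -59.895, y ≈ -57.099 km (keep extra digits for the depth step; rounded: -59.9, -57.1).
Then from the MCB sphere: z² = 204.36² − (x − 11.1)² − (y − 123.6)² with x = -59.895, y = -57.099, so z ≈ 63.801 ≈ 63.8 km.

(-59.9, -57.1, 63.8)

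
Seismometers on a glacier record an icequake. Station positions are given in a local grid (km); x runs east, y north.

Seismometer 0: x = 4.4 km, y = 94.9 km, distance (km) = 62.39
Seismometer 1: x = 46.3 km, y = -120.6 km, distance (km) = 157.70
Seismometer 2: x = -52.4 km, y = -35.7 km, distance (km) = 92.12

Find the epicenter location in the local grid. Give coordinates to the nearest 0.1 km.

(9.3, 32.7)

Circle about each station: (x − 4.4)² + (y − 94.9)² = 62.39²; (x − 46.3)² + (y + 120.6)² = 157.70²; (x + 52.4)² + (y + 35.7)² = 92.12².
Subtracting the Seismometer 0 equation from the Seismometer 1 and Seismometer 2 equations removes the quadratic terms:
83.8 x − 431.0 y = -13314.10
-113.6 x − 261.2 y = -9598.70
Solving the 2×2 system: x ≈ 9.3, y ≈ 32.7 km.
Check against Seismometer 0 (with the unrounded x, y): √((x − 4.4)²+(y − 94.9)²) = 62.39 ≈ 62.39 km. ✓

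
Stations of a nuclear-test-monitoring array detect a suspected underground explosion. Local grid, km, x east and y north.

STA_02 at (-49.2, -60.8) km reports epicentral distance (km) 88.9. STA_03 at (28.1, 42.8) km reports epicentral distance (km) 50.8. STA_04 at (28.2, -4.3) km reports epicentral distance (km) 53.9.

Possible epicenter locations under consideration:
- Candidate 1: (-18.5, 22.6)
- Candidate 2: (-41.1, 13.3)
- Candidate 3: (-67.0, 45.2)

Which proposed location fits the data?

Candidate 1

For each candidate, compare |candidate − station| to the reported distance:
Candidate 1: residuals STA_02 0.0, STA_03 0.0, STA_04 0.0 → max 0.0 km
Candidate 2: residuals STA_02 14.4, STA_03 24.4, STA_04 17.6 → max 24.4 km
Candidate 3: residuals STA_02 18.6, STA_03 44.3, STA_04 53.4 → max 53.4 km
Only Candidate 1 has all residuals ≈ 0.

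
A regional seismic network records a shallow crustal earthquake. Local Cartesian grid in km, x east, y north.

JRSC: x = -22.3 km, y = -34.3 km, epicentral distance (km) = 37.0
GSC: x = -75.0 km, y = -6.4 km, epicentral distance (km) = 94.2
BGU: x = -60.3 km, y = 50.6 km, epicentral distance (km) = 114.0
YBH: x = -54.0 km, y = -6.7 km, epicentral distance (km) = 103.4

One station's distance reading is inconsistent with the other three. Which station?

YBH

Solve using three stations at a time. Using JRSC, GSC, BGU (subtract circle equations pairwise → linear system) gives (x, y) ≈ (14.6, -35.3).
Distances from that point to each station vs reported:
  JRSC: calculated 37.0 vs reported 37.0 → residual 0.0 km
  GSC: calculated 94.2 vs reported 94.2 → residual 0.0 km
  BGU: calculated 114.0 vs reported 114.0 → residual 0.0 km
  YBH: calculated 74.4 vs reported 103.4 → residual 29.0 km
JRSC, GSC, BGU are mutually consistent (residuals ≈ 0); YBH is off by 29.0 km.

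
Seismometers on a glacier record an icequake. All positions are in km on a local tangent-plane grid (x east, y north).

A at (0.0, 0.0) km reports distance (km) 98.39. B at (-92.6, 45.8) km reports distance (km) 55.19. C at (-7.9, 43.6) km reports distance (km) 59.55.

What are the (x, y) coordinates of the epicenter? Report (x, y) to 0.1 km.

Circle about each station: x² + y² = 98.39²; (x + 92.6)² + (y − 45.8)² = 55.19²; (x + 7.9)² + (y − 43.6)² = 59.55².
Subtracting the A equation from the B and C equations removes the quadratic terms:
-185.2 x + 91.6 y = 17307.06
-15.8 x + 87.2 y = 8097.76
Solving the 2×2 system: x ≈ -52.2, y ≈ 83.4 km.

x ≈ -52.2 km, y ≈ 83.4 km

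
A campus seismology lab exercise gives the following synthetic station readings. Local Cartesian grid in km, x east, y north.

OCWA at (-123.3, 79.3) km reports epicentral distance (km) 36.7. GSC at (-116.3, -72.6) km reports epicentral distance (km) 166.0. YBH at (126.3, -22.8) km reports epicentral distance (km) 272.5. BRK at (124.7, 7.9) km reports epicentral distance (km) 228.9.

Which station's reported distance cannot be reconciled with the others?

Solve using three stations at a time. Using OCWA, GSC, BRK (subtract circle equations pairwise → linear system) gives (x, y) ≈ (-88.6, 91.1).
Distances from that point to each station vs reported:
  OCWA: calculated 36.7 vs reported 36.7 → residual 0.0 km
  GSC: calculated 166.0 vs reported 166.0 → residual 0.0 km
  YBH: calculated 243.2 vs reported 272.5 → residual 29.3 km
  BRK: calculated 228.9 vs reported 228.9 → residual 0.0 km
OCWA, GSC, BRK are mutually consistent (residuals ≈ 0); YBH is off by 29.3 km.

YBH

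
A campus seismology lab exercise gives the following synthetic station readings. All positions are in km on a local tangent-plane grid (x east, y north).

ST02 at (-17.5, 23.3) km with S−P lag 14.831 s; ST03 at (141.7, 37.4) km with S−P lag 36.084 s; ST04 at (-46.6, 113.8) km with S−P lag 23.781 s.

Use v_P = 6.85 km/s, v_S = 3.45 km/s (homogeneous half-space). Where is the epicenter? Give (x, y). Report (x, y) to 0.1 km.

Distance from S−P lag: d = Δt · v_P v_S / (v_P − v_S) = Δt · (6.85·3.45)/(6.85−3.45) ≈ 6.9507·Δt.
So d_ST02 = 103.09, d_ST03 = 250.81, d_ST04 = 165.30 km.
Circle about each station: (x + 17.5)² + (y − 23.3)² = 103.09²; (x − 141.7)² + (y − 37.4)² = 250.81²; (x + 46.6)² + (y − 113.8)² = 165.30².
Subtracting pairs of circle equations eliminates x²+y² and gives linear equations (the radical axes):
318.4 x + 28.2 y = -31649.60
-58.2 x + 181.0 y = -2423.68
Solving the 2×2 system: x ≈ -95.5, y ≈ -44.1 km.
Check against ST02 (with the unrounded x, y): √((x + 17.5)²+(y − 23.3)²) = 103.08 ≈ 103.09 km. ✓

(-95.5, -44.1)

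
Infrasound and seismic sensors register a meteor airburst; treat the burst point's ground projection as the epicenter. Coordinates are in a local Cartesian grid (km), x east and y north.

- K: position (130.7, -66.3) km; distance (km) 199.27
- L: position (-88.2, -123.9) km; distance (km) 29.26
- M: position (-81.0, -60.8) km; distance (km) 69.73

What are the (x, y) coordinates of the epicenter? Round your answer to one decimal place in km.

-59.1 km east, -127.0 km north

Circle about each station: (x − 130.7)² + (y + 66.3)² = 199.27²; (x + 88.2)² + (y + 123.9)² = 29.26²; (x + 81.0)² + (y + 60.8)² = 69.73².
Subtracting the K equation from the L and M equations removes the quadratic terms:
-437.8 x − 115.2 y = 40504.66
-423.4 x + 11.0 y = 23625.72
Solving the 2×2 system: x ≈ -59.1, y ≈ -127.0 km.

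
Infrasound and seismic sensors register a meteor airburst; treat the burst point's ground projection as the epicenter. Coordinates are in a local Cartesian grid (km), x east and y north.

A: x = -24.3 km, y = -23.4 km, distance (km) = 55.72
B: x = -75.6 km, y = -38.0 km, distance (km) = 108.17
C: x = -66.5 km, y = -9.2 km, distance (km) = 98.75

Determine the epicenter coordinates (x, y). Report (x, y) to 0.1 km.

(31.4, -22.1)

Circle about each station: (x + 24.3)² + (y + 23.4)² = 55.72²; (x + 75.6)² + (y + 38.0)² = 108.17²; (x + 66.5)² + (y + 9.2)² = 98.75².
Subtracting the A equation from the B and C equations removes the quadratic terms:
-102.6 x − 29.2 y = -2574.72
-84.4 x + 28.4 y = -3278.00
Solving the 2×2 system: x ≈ 31.4, y ≈ -22.1 km.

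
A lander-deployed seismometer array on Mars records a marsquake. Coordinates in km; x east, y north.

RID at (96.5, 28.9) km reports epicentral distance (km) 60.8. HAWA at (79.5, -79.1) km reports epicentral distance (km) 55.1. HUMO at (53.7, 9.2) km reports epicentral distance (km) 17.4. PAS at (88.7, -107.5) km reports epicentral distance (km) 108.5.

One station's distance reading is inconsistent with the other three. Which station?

Solve using three stations at a time. Using RID, HUMO, PAS (subtract circle equations pairwise → linear system) gives (x, y) ≈ (47.5, -7.1).
Distances from that point to each station vs reported:
  RID: calculated 60.8 vs reported 60.8 → residual 0.0 km
  HAWA: calculated 78.8 vs reported 55.1 → residual 23.7 km
  HUMO: calculated 17.5 vs reported 17.4 → residual 0.1 km
  PAS: calculated 108.5 vs reported 108.5 → residual 0.0 km
RID, HUMO, PAS are mutually consistent (residuals ≈ 0); HAWA is off by 23.7 km.

HAWA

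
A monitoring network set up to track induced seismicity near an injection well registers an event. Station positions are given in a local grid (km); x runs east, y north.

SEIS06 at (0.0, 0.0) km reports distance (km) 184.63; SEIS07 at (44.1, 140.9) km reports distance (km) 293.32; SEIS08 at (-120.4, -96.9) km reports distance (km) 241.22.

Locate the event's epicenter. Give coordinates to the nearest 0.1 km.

Circle about each station: x² + y² = 184.63²; (x − 44.1)² + (y − 140.9)² = 293.32²; (x + 120.4)² + (y + 96.9)² = 241.22².
Subtracting the SEIS06 equation from the SEIS07 and SEIS08 equations removes the quadratic terms:
88.2 x + 281.8 y = -30150.77
-240.8 x − 193.8 y = -213.08
Solving the 2×2 system: x ≈ 116.3, y ≈ -143.4 km.

116.3 km east, -143.4 km north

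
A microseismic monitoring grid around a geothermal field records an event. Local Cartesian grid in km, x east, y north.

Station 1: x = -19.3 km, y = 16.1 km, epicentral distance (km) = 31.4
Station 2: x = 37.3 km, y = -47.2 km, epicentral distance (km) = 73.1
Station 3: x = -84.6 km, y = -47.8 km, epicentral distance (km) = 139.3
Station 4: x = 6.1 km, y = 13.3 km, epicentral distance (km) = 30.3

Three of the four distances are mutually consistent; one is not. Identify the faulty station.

Solve using three stations at a time. Using Station 2, Station 3, Station 4 (subtract circle equations pairwise → linear system) gives (x, y) ≈ (33.7, 25.8).
Distances from that point to each station vs reported:
  Station 1: calculated 53.8 vs reported 31.4 → residual 22.4 km
  Station 2: calculated 73.1 vs reported 73.1 → residual 0.0 km
  Station 3: calculated 139.3 vs reported 139.3 → residual 0.0 km
  Station 4: calculated 30.3 vs reported 30.3 → residual 0.0 km
Station 2, Station 3, Station 4 are mutually consistent (residuals ≈ 0); Station 1 is off by 22.4 km.

Station 1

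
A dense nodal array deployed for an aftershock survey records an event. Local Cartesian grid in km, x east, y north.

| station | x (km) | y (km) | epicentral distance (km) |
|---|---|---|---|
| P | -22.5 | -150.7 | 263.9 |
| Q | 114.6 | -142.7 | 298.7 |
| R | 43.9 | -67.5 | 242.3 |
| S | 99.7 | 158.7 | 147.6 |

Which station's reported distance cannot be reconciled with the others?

Solve using three stations at a time. Using P, Q, S (subtract circle equations pairwise → linear system) gives (x, y) ≈ (-40.5, 112.6).
Distances from that point to each station vs reported:
  P: calculated 263.9 vs reported 263.9 → residual 0.0 km
  Q: calculated 298.7 vs reported 298.7 → residual 0.0 km
  R: calculated 198.9 vs reported 242.3 → residual 43.4 km
  S: calculated 147.6 vs reported 147.6 → residual 0.0 km
P, Q, S are mutually consistent (residuals ≈ 0); R is off by 43.4 km.

R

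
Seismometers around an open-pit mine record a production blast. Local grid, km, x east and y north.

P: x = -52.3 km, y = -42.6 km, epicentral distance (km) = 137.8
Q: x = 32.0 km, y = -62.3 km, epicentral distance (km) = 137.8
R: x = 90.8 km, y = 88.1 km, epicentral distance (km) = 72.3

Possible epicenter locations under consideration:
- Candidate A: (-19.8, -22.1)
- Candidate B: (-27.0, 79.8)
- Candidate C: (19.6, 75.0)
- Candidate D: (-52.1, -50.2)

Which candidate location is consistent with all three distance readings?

Candidate C

For each candidate, compare |candidate − station| to the reported distance:
Candidate A: residuals P 99.4, Q 72.2, R 83.8 → max 99.4 km
Candidate B: residuals P 12.8, Q 16.1, R 45.8 → max 45.8 km
Candidate C: residuals P 0.0, Q 0.1, R 0.1 → max 0.1 km
Candidate D: residuals P 130.2, Q 52.8, R 126.6 → max 130.2 km
Only Candidate C has all residuals ≈ 0.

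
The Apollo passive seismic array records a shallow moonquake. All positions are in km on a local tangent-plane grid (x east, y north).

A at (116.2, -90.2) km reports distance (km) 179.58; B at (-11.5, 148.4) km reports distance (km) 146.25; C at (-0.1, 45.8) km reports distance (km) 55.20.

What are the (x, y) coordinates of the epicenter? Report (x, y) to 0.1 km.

Circle about each station: (x − 116.2)² + (y + 90.2)² = 179.58²; (x + 11.5)² + (y − 148.4)² = 146.25²; (x + 0.1)² + (y − 45.8)² = 55.20².
Subtracting the A equation from the B and C equations removes the quadratic terms:
-255.4 x + 477.2 y = 11376.24
-232.6 x + 272.0 y = 9661.11
Solving the 2×2 system: x ≈ -36.5, y ≈ 4.3 km.

-36.5 km east, 4.3 km north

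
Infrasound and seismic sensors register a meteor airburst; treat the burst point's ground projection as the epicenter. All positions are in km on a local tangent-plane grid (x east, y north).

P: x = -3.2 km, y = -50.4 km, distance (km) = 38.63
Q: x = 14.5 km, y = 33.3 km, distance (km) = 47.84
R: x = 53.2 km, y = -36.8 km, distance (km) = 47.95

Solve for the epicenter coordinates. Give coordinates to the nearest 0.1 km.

Circle about each station: (x + 3.2)² + (y + 50.4)² = 38.63²; (x − 14.5)² + (y − 33.3)² = 47.84²; (x − 53.2)² + (y + 36.8)² = 47.95².
Subtracting the P equation from the Q and R equations removes the quadratic terms:
35.4 x + 167.4 y = -2027.65
112.8 x + 27.2 y = 827.15
Solving the 2×2 system: x ≈ 10.8, y ≈ -14.4 km.

x ≈ 10.8 km, y ≈ -14.4 km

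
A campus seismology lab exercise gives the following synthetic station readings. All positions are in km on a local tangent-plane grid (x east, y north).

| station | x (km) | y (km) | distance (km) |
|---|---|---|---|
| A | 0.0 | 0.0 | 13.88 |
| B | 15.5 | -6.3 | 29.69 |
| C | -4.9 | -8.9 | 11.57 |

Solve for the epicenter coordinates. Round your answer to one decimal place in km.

Circle about each station: x² + y² = 13.88²; (x − 15.5)² + (y + 6.3)² = 29.69²; (x + 4.9)² + (y + 8.9)² = 11.57².
Subtracting pairs of circle equations eliminates x²+y² and gives linear equations (the radical axes):
31.0 x − 12.6 y = -408.90
-9.8 x − 17.8 y = 162.01
Solving the 2×2 system: x ≈ -13.8, y ≈ -1.5 km.

x ≈ -13.8 km, y ≈ -1.5 km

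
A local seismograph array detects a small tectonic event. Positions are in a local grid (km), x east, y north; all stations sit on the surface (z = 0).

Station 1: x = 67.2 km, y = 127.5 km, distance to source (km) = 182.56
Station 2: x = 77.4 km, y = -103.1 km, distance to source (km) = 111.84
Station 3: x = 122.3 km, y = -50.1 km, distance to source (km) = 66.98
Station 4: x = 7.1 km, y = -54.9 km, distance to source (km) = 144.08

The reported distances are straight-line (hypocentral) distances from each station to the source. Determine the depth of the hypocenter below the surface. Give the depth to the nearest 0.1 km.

62.8 km

Each station gives a sphere (x−x_i)² + (y−y_i)² + z² = d_i² (stations at z=0).
Subtracting the Station 1 sphere from Station 2 and Station 3: z² cancels, leaving linear equations in x and y:
20.4 x − 461.2 y = 16668.25
110.2 x − 355.2 y = 25537.04
Solving: x ≈ 134.405, y ≈ -30.196 km (keep extra digits for the depth step; rounded: 134.4, -30.2).
Then from the Station 1 sphere: z² = 182.56² − (x − 67.2)² − (y − 127.5)² with x = 134.405, y = -30.196, so z ≈ 62.798 ≈ 62.8 km.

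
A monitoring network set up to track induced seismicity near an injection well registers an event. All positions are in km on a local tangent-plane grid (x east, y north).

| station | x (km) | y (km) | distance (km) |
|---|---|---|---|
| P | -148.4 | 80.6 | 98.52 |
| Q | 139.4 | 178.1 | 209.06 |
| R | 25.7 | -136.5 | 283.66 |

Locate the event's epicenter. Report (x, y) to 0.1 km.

(-64.6, 132.4)

Circle about each station: (x + 148.4)² + (y − 80.6)² = 98.52²; (x − 139.4)² + (y − 178.1)² = 209.06²; (x − 25.7)² + (y + 136.5)² = 283.66².
Subtracting pairs of circle equations eliminates x²+y² and gives linear equations (the radical axes):
575.6 x + 195.0 y = -11366.84
348.2 x − 434.2 y = -79982.99
Solving the 2×2 system: x ≈ -64.6, y ≈ 132.4 km.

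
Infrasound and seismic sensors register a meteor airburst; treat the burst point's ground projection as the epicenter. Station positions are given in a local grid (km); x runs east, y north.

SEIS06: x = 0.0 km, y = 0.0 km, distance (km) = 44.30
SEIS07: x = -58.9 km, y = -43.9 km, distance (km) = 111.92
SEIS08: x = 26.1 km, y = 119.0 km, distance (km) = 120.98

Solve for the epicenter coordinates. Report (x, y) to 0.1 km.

Circle about each station: x² + y² = 44.30²; (x + 58.9)² + (y + 43.9)² = 111.92²; (x − 26.1)² + (y − 119.0)² = 120.98².
Subtracting the SEIS06 equation from the SEIS07 and SEIS08 equations removes the quadratic terms:
-117.8 x − 87.8 y = -5167.18
52.2 x + 238.0 y = 2168.54
Solving the 2×2 system: x ≈ 44.3, y ≈ -0.6 km.
Check against SEIS06 (with the unrounded x, y): √(x²+y²) = 44.32 ≈ 44.30 km. ✓

44.3 km east, -0.6 km north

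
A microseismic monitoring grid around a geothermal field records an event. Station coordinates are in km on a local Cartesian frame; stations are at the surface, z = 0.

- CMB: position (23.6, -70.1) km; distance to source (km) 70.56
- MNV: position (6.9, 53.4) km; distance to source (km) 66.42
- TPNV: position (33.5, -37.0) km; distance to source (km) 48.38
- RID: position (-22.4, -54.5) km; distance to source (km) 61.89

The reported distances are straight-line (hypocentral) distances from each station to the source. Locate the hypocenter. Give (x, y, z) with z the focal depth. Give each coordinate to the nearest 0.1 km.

(6.8, -7.2, 27.2)

Each station gives a sphere (x−x_i)² + (y−y_i)² + z² = d_i² (stations at z=0).
Subtracting the CMB sphere from MNV and TPNV: z² cancels, leaving linear equations in x and y:
-33.4 x + 247.0 y = -2004.70
19.8 x + 66.2 y = -341.63
Solving: x ≈ 6.805, y ≈ -7.196 km (keep extra digits for the depth step; rounded: 6.8, -7.2).
Then from the CMB sphere: z² = 70.56² − (x − 23.6)² − (y + 70.1)² with x = 6.805, y = -7.196, so z ≈ 27.198 ≈ 27.2 km.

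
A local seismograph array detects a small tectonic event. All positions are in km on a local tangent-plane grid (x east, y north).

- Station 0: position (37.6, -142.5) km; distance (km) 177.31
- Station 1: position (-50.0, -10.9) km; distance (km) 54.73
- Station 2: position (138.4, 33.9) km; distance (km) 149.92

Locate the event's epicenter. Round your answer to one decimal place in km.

Circle about each station: (x − 37.6)² + (y + 142.5)² = 177.31²; (x + 50.0)² + (y + 10.9)² = 54.73²; (x − 138.4)² + (y − 33.9)² = 149.92².
Subtracting the Station 0 equation from the Station 1 and Station 2 equations removes the quadratic terms:
-175.2 x + 263.2 y = 9342.26
201.6 x + 352.8 y = 7546.59
Solving the 2×2 system: x ≈ -11.4, y ≈ 27.9 km.

(-11.4, 27.9)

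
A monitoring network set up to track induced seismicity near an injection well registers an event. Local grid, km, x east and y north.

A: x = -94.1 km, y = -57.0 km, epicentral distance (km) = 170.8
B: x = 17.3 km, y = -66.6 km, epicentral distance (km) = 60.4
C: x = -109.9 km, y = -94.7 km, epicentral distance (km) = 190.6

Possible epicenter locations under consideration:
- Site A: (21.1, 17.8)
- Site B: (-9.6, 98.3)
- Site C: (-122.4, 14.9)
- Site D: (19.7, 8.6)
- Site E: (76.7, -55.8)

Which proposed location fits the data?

Site E

For each candidate, compare |candidate − station| to the reported distance:
Site A: residuals A 33.4, B 24.1, C 17.9 → max 33.4 km
Site B: residuals A 6.0, B 106.7, C 26.9 → max 106.7 km
Site C: residuals A 93.5, B 101.3, C 80.3 → max 101.3 km
Site D: residuals A 39.4, B 14.8, C 24.9 → max 39.4 km
Site E: residuals A 0.0, B 0.0, C 0.0 → max 0.0 km
Only Site E has all residuals ≈ 0.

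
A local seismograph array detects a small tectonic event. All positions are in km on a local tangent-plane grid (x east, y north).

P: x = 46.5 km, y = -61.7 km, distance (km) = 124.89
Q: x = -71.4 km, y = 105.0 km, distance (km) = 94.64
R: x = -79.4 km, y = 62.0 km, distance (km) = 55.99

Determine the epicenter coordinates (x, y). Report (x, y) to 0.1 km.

Circle about each station: (x − 46.5)² + (y + 61.7)² = 124.89²; (x + 71.4)² + (y − 105.0)² = 94.64²; (x + 79.4)² + (y − 62.0)² = 55.99².
Subtracting pairs of circle equations eliminates x²+y² and gives linear equations (the radical axes):
-235.8 x + 333.4 y = 16794.60
-251.8 x + 247.4 y = 16641.85
Solving the 2×2 system: x ≈ -54.4, y ≈ 11.9 km.

(-54.4, 11.9)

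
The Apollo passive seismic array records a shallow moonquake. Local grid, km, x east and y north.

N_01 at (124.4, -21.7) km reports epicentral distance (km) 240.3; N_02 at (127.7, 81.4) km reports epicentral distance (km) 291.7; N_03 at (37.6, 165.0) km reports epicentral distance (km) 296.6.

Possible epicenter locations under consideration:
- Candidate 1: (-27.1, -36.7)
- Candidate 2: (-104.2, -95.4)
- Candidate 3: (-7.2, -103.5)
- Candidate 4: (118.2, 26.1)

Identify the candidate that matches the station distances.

For each candidate, compare |candidate − station| to the reported distance:
Candidate 1: residuals N_01 88.1, N_02 97.0, N_03 84.8 → max 97.0 km
Candidate 2: residuals N_01 0.1, N_02 0.1, N_03 0.1 → max 0.1 km
Candidate 3: residuals N_01 85.3, N_02 62.8, N_03 24.4 → max 85.3 km
Candidate 4: residuals N_01 192.1, N_02 235.6, N_03 136.0 → max 235.6 km
Only Candidate 2 has all residuals ≈ 0.

Candidate 2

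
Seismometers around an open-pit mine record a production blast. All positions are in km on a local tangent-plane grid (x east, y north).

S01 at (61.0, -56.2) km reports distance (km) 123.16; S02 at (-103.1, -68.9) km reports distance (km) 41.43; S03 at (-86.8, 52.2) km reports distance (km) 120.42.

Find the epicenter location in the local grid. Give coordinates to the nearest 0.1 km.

x ≈ -61.8 km, y ≈ -65.6 km

Circle about each station: (x − 61.0)² + (y + 56.2)² = 123.16²; (x + 103.1)² + (y + 68.9)² = 41.43²; (x + 86.8)² + (y − 52.2)² = 120.42².
Subtracting pairs of circle equations eliminates x²+y² and gives linear equations (the radical axes):
-328.2 x − 25.4 y = 21949.32
-295.6 x + 216.8 y = 4047.05
Solving the 2×2 system: x ≈ -61.8, y ≈ -65.6 km.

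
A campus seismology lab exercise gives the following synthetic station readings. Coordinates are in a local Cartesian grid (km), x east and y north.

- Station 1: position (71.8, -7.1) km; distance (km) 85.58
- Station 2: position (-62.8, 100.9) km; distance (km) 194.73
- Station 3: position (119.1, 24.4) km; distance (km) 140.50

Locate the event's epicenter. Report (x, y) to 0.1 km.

20.1 km east, -75.3 km north

Circle about each station: (x − 71.8)² + (y + 7.1)² = 85.58²; (x + 62.8)² + (y − 100.9)² = 194.73²; (x − 119.1)² + (y − 24.4)² = 140.50².
Subtracting the Station 1 equation from the Station 2 and Station 3 equations removes the quadratic terms:
-269.2 x + 216.0 y = -21676.84
94.6 x + 63.0 y = -2841.79
Solving the 2×2 system: x ≈ 20.1, y ≈ -75.3 km.
Check against Station 1 (with the unrounded x, y): √((x − 71.8)²+(y + 7.1)²) = 85.58 ≈ 85.58 km. ✓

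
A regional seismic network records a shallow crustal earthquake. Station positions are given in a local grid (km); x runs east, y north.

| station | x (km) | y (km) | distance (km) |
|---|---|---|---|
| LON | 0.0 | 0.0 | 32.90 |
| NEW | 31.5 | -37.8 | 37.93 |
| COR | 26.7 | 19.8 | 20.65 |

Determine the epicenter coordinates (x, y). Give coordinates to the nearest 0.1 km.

x ≈ 32.9 km, y ≈ 0.1 km

Circle about each station: x² + y² = 32.90²; (x − 31.5)² + (y + 37.8)² = 37.93²; (x − 26.7)² + (y − 19.8)² = 20.65².
Subtracting the LON equation from the NEW and COR equations removes the quadratic terms:
63.0 x − 75.6 y = 2064.82
53.4 x + 39.6 y = 1760.92
Solving the 2×2 system: x ≈ 32.9, y ≈ 0.1 km.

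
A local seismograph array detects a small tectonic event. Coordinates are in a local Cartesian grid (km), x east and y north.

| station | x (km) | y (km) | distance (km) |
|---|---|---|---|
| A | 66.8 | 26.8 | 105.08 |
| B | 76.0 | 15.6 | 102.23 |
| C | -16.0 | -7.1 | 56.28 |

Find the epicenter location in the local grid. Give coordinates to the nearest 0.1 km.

Circle about each station: (x − 66.8)² + (y − 26.8)² = 105.08²; (x − 76.0)² + (y − 15.6)² = 102.23²; (x + 16.0)² + (y + 7.1)² = 56.28².
Subtracting the A equation from the B and C equations removes the quadratic terms:
18.4 x − 22.4 y = 1429.71
-165.6 x − 67.8 y = 3000.30
Solving the 2×2 system: x ≈ 6.0, y ≈ -58.9 km.

6.0 km east, -58.9 km north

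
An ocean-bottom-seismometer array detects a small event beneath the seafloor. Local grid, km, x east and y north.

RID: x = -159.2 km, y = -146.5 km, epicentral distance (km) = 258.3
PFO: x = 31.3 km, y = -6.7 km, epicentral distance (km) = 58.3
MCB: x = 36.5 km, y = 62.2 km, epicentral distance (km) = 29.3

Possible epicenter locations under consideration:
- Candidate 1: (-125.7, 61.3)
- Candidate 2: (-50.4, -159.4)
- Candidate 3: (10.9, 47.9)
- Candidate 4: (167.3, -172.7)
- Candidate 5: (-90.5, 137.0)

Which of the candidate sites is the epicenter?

Candidate 3

For each candidate, compare |candidate − station| to the reported distance:
Candidate 1: residuals RID 47.8, PFO 112.8, MCB 132.9 → max 132.9 km
Candidate 2: residuals RID 148.7, PFO 114.9, MCB 208.7 → max 208.7 km
Candidate 3: residuals RID 0.0, PFO 0.0, MCB 0.0 → max 0.0 km
Candidate 4: residuals RID 69.2, PFO 156.3, MCB 239.6 → max 239.6 km
Candidate 5: residuals RID 33.4, PFO 130.1, MCB 118.1 → max 130.1 km
Only Candidate 3 has all residuals ≈ 0.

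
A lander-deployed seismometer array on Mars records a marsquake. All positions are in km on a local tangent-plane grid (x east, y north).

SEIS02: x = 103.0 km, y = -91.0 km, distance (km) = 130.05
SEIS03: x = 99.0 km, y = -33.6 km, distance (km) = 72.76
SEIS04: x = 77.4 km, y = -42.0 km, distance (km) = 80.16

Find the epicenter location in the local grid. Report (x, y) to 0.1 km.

Circle about each station: (x − 103.0)² + (y + 91.0)² = 130.05²; (x − 99.0)² + (y + 33.6)² = 72.76²; (x − 77.4)² + (y + 42.0)² = 80.16².
Subtracting the SEIS02 equation from the SEIS03 and SEIS04 equations removes the quadratic terms:
-8.0 x + 114.8 y = 3658.94
-51.2 x + 98.0 y = -647.86
Solving the 2×2 system: x ≈ 85.0, y ≈ 37.8 km.
Check against SEIS02 (with the unrounded x, y): √((x − 103.0)²+(y + 91.0)²) = 130.05 ≈ 130.05 km. ✓

(85.0, 37.8)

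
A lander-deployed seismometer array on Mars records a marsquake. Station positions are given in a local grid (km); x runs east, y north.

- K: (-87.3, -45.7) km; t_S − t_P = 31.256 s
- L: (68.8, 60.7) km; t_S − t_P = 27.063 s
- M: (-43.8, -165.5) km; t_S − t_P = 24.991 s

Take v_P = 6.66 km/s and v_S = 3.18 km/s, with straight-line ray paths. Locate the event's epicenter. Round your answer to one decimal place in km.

Distance from S−P lag: d = Δt · v_P v_S / (v_P − v_S) = Δt · (6.66·3.18)/(6.66−3.18) ≈ 6.0859·Δt.
So d_K = 190.22, d_L = 164.70, d_M = 152.09 km.
Circle about each station: (x + 87.3)² + (y + 45.7)² = 190.22²; (x − 68.8)² + (y − 60.7)² = 164.70²; (x + 43.8)² + (y + 165.5)² = 152.09².
Subtracting the K equation from the L and M equations removes the quadratic terms:
312.2 x + 212.8 y = 7765.71
87.0 x − 239.6 y = 32651.19
Solving the 2×2 system: x ≈ 94.4, y ≈ -102.0 km.
Check against K (with the unrounded x, y): √((x + 87.3)²+(y + 45.7)²) = 190.22 ≈ 190.22 km. ✓

94.4 km east, -102.0 km north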